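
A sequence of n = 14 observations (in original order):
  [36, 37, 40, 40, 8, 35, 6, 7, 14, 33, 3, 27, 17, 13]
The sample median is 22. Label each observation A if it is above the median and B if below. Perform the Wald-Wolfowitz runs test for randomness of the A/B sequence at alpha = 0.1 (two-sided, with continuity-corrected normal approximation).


Step 1: Compute median = 22; label A = above, B = below.
Labels in order: AAAABABBBABABB  (n_A = 7, n_B = 7)
Step 2: Count runs R = 8.
Step 3: Under H0 (random ordering), E[R] = 2*n_A*n_B/(n_A+n_B) + 1 = 2*7*7/14 + 1 = 8.0000.
        Var[R] = 2*n_A*n_B*(2*n_A*n_B - n_A - n_B) / ((n_A+n_B)^2 * (n_A+n_B-1)) = 8232/2548 = 3.2308.
        SD[R] = 1.7974.
Step 4: R = E[R], so z = 0 with no continuity correction.
Step 5: Two-sided p-value via normal approximation = 2*(1 - Phi(|z|)) = 1.000000.
Step 6: alpha = 0.1. fail to reject H0.

R = 8, z = 0.0000, p = 1.000000, fail to reject H0.


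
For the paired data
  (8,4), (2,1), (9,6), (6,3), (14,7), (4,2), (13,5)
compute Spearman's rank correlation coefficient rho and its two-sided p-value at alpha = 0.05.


Step 1: Rank x and y separately (midranks; no ties here).
rank(x): 8->4, 2->1, 9->5, 6->3, 14->7, 4->2, 13->6
rank(y): 4->4, 1->1, 6->6, 3->3, 7->7, 2->2, 5->5
Step 2: d_i = R_x(i) - R_y(i); compute d_i^2.
  (4-4)^2=0, (1-1)^2=0, (5-6)^2=1, (3-3)^2=0, (7-7)^2=0, (2-2)^2=0, (6-5)^2=1
sum(d^2) = 2.
Step 3: rho = 1 - 6*2 / (7*(7^2 - 1)) = 1 - 12/336 = 0.964286.
Step 4: Under H0, t = rho * sqrt((n-2)/(1-rho^2)) = 8.1408 ~ t(5).
Step 5: Two-sided p-value from the t-distribution with 5 df = 0.000454.
Step 6: alpha = 0.05. reject H0.

rho = 0.9643, p = 0.000454, reject H0 at alpha = 0.05.


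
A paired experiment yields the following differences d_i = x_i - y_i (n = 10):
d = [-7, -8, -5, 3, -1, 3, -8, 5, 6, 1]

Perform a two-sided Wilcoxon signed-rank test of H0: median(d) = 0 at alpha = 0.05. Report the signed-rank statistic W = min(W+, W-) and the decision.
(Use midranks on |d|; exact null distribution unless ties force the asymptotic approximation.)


Step 1: Drop any zero differences (none here) and take |d_i|.
|d| = [7, 8, 5, 3, 1, 3, 8, 5, 6, 1]
Step 2: Midrank |d_i| (ties get averaged ranks).
ranks: |7|->8, |8|->9.5, |5|->5.5, |3|->3.5, |1|->1.5, |3|->3.5, |8|->9.5, |5|->5.5, |6|->7, |1|->1.5
Step 3: Attach original signs; sum ranks with positive sign and with negative sign.
W+ = 3.5 + 3.5 + 5.5 + 7 + 1.5 = 21
W- = 8 + 9.5 + 5.5 + 1.5 + 9.5 = 34
(Check: W+ + W- = 55 should equal n(n+1)/2 = 55.)
Step 4: Test statistic W = min(W+, W-) = 21.
Step 5: Ties in |d|, so use the tie-corrected normal approximation.
        E[W] = n(n+1)/4 = 10*11/4 = 27.5.
        Tie groups: |d|=1 (t=2), |d|=3 (t=2), |d|=5 (t=2), |d|=8 (t=2); sum(t^3 - t) = 24.
        Var[W] = n(n+1)(2n+1)/24 - sum(t^3-t)/48 = 2310/24 - 24/48 = 95.75.
        z = (W - E[W]) / sqrt(Var[W]) = (21 - 27.5) / 9.7852 = -0.6643.
        Two-sided p = 2*Phi(z) = 0.506518.
Step 6: alpha = 0.05. fail to reject H0.

W+ = 21, W- = 34, W = min = 21, p = 0.506518, fail to reject H0.


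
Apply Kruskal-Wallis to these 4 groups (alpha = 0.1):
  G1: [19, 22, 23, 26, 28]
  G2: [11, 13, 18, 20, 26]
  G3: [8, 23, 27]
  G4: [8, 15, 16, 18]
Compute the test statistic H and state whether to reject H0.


Step 1: Combine all N = 17 observations and assign midranks.
sorted (value, group, rank): (8,G3,1.5), (8,G4,1.5), (11,G2,3), (13,G2,4), (15,G4,5), (16,G4,6), (18,G2,7.5), (18,G4,7.5), (19,G1,9), (20,G2,10), (22,G1,11), (23,G1,12.5), (23,G3,12.5), (26,G1,14.5), (26,G2,14.5), (27,G3,16), (28,G1,17)
Step 2: Sum ranks within each group.
R_1 = 64 (n_1 = 5)
R_2 = 39 (n_2 = 5)
R_3 = 30 (n_3 = 3)
R_4 = 20 (n_4 = 4)
Step 3: H = 12/(N(N+1)) * sum(R_i^2/n_i) - 3(N+1)
     = 12/(17*18) * (64^2/5 + 39^2/5 + 30^2/3 + 20^2/4) - 3*18
     = 0.039216 * 1523.4 - 54
     = 5.741176.
Step 4: Ties present; correction factor C = 1 - 24/(17^3 - 17) = 0.995098. Corrected H = 5.741176 / 0.995098 = 5.769458.
Step 5: Under H0, H ~ chi^2(3); p-value = 0.123381.
Step 6: alpha = 0.1. fail to reject H0.

H = 5.7695, df = 3, p = 0.123381, fail to reject H0.


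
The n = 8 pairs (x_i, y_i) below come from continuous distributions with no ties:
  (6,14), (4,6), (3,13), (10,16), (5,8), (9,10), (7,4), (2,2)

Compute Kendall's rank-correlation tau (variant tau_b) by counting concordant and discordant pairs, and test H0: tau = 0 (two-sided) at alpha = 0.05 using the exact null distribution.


Step 1: Enumerate the 28 unordered pairs (i,j) with i<j and classify each by sign(x_j-x_i) * sign(y_j-y_i).
  (1,2):dx=-2,dy=-8->C; (1,3):dx=-3,dy=-1->C; (1,4):dx=+4,dy=+2->C; (1,5):dx=-1,dy=-6->C
  (1,6):dx=+3,dy=-4->D; (1,7):dx=+1,dy=-10->D; (1,8):dx=-4,dy=-12->C; (2,3):dx=-1,dy=+7->D
  (2,4):dx=+6,dy=+10->C; (2,5):dx=+1,dy=+2->C; (2,6):dx=+5,dy=+4->C; (2,7):dx=+3,dy=-2->D
  (2,8):dx=-2,dy=-4->C; (3,4):dx=+7,dy=+3->C; (3,5):dx=+2,dy=-5->D; (3,6):dx=+6,dy=-3->D
  (3,7):dx=+4,dy=-9->D; (3,8):dx=-1,dy=-11->C; (4,5):dx=-5,dy=-8->C; (4,6):dx=-1,dy=-6->C
  (4,7):dx=-3,dy=-12->C; (4,8):dx=-8,dy=-14->C; (5,6):dx=+4,dy=+2->C; (5,7):dx=+2,dy=-4->D
  (5,8):dx=-3,dy=-6->C; (6,7):dx=-2,dy=-6->C; (6,8):dx=-7,dy=-8->C; (7,8):dx=-5,dy=-2->C
Step 2: C = 20, D = 8, total pairs = 28.
Step 3: tau = (C - D)/(n(n-1)/2) = (20 - 8)/28 = 0.428571.
Step 4: Exact two-sided p-value (enumerate n! = 40320 permutations of y under H0): p = 0.178869.
Step 5: alpha = 0.05. fail to reject H0.

tau_b = 0.4286 (C=20, D=8), p = 0.178869, fail to reject H0.


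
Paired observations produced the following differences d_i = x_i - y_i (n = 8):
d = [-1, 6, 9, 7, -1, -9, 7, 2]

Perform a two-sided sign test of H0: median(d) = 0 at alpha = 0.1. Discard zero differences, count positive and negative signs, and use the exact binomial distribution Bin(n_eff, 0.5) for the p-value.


Step 1: Discard zero differences. Original n = 8; n_eff = number of nonzero differences = 8.
Nonzero differences (with sign): -1, +6, +9, +7, -1, -9, +7, +2
Step 2: Count signs: positive = 5, negative = 3.
Step 3: Under H0: P(positive) = 0.5, so the number of positives S ~ Bin(8, 0.5).
Step 4: Two-sided exact p-value = sum of Bin(8,0.5) probabilities at or below the observed probability = 0.726562.
Step 5: alpha = 0.1. fail to reject H0.

n_eff = 8, pos = 5, neg = 3, p = 0.726562, fail to reject H0.


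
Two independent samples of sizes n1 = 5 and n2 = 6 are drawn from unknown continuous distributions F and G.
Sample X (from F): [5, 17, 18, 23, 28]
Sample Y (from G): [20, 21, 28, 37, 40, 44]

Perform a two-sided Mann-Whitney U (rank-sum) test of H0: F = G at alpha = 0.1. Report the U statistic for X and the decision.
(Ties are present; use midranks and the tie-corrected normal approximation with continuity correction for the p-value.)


Step 1: Combine and sort all 11 observations; assign midranks.
sorted (value, group): (5,X), (17,X), (18,X), (20,Y), (21,Y), (23,X), (28,X), (28,Y), (37,Y), (40,Y), (44,Y)
ranks: 5->1, 17->2, 18->3, 20->4, 21->5, 23->6, 28->7.5, 28->7.5, 37->9, 40->10, 44->11
Step 2: Rank sum for X: R1 = 1 + 2 + 3 + 6 + 7.5 = 19.5.
Step 3: U_X = R1 - n1(n1+1)/2 = 19.5 - 5*6/2 = 19.5 - 15 = 4.5.
       U_Y = n1*n2 - U_X = 30 - 4.5 = 25.5.
Step 4: Ties are present, so use the tie-corrected normal approximation (with continuity correction) for the p-value.
Step 5: p-value = 0.067264; compare to alpha = 0.1. reject H0.

U_X = 4.5, p = 0.067264, reject H0 at alpha = 0.1.


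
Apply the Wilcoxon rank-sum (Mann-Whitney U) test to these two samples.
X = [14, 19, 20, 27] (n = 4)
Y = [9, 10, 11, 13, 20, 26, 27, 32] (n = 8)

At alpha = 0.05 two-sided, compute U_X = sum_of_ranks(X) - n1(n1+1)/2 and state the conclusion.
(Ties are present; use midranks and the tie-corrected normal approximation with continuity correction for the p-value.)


Step 1: Combine and sort all 12 observations; assign midranks.
sorted (value, group): (9,Y), (10,Y), (11,Y), (13,Y), (14,X), (19,X), (20,X), (20,Y), (26,Y), (27,X), (27,Y), (32,Y)
ranks: 9->1, 10->2, 11->3, 13->4, 14->5, 19->6, 20->7.5, 20->7.5, 26->9, 27->10.5, 27->10.5, 32->12
Step 2: Rank sum for X: R1 = 5 + 6 + 7.5 + 10.5 = 29.
Step 3: U_X = R1 - n1(n1+1)/2 = 29 - 4*5/2 = 29 - 10 = 19.
       U_Y = n1*n2 - U_X = 32 - 19 = 13.
Step 4: Ties are present, so use the tie-corrected normal approximation (with continuity correction) for the p-value.
Step 5: p-value = 0.670038; compare to alpha = 0.05. fail to reject H0.

U_X = 19, p = 0.670038, fail to reject H0 at alpha = 0.05.


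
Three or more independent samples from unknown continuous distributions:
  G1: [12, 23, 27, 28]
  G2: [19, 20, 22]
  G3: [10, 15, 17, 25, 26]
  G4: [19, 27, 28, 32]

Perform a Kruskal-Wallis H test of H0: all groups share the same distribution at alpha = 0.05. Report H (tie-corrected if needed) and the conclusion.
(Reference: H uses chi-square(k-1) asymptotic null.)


Step 1: Combine all N = 16 observations and assign midranks.
sorted (value, group, rank): (10,G3,1), (12,G1,2), (15,G3,3), (17,G3,4), (19,G2,5.5), (19,G4,5.5), (20,G2,7), (22,G2,8), (23,G1,9), (25,G3,10), (26,G3,11), (27,G1,12.5), (27,G4,12.5), (28,G1,14.5), (28,G4,14.5), (32,G4,16)
Step 2: Sum ranks within each group.
R_1 = 38 (n_1 = 4)
R_2 = 20.5 (n_2 = 3)
R_3 = 29 (n_3 = 5)
R_4 = 48.5 (n_4 = 4)
Step 3: H = 12/(N(N+1)) * sum(R_i^2/n_i) - 3(N+1)
     = 12/(16*17) * (38^2/4 + 20.5^2/3 + 29^2/5 + 48.5^2/4) - 3*17
     = 0.044118 * 1257.35 - 51
     = 4.471140.
Step 4: Ties present; correction factor C = 1 - 18/(16^3 - 16) = 0.995588. Corrected H = 4.471140 / 0.995588 = 4.490953.
Step 5: Under H0, H ~ chi^2(3); p-value = 0.213099.
Step 6: alpha = 0.05. fail to reject H0.

H = 4.4910, df = 3, p = 0.213099, fail to reject H0.


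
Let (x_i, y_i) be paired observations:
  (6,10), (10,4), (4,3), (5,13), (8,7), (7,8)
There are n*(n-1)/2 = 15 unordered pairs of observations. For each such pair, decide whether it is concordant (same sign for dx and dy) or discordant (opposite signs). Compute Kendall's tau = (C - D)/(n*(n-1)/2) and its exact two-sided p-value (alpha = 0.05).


Step 1: Enumerate the 15 unordered pairs (i,j) with i<j and classify each by sign(x_j-x_i) * sign(y_j-y_i).
  (1,2):dx=+4,dy=-6->D; (1,3):dx=-2,dy=-7->C; (1,4):dx=-1,dy=+3->D; (1,5):dx=+2,dy=-3->D
  (1,6):dx=+1,dy=-2->D; (2,3):dx=-6,dy=-1->C; (2,4):dx=-5,dy=+9->D; (2,5):dx=-2,dy=+3->D
  (2,6):dx=-3,dy=+4->D; (3,4):dx=+1,dy=+10->C; (3,5):dx=+4,dy=+4->C; (3,6):dx=+3,dy=+5->C
  (4,5):dx=+3,dy=-6->D; (4,6):dx=+2,dy=-5->D; (5,6):dx=-1,dy=+1->D
Step 2: C = 5, D = 10, total pairs = 15.
Step 3: tau = (C - D)/(n(n-1)/2) = (5 - 10)/15 = -0.333333.
Step 4: Exact two-sided p-value (enumerate n! = 720 permutations of y under H0): p = 0.469444.
Step 5: alpha = 0.05. fail to reject H0.

tau_b = -0.3333 (C=5, D=10), p = 0.469444, fail to reject H0.


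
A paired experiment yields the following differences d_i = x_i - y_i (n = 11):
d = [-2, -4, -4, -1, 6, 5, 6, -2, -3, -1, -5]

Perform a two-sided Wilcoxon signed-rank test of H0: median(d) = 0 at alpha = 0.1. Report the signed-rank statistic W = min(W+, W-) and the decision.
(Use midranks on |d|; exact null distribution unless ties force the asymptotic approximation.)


Step 1: Drop any zero differences (none here) and take |d_i|.
|d| = [2, 4, 4, 1, 6, 5, 6, 2, 3, 1, 5]
Step 2: Midrank |d_i| (ties get averaged ranks).
ranks: |2|->3.5, |4|->6.5, |4|->6.5, |1|->1.5, |6|->10.5, |5|->8.5, |6|->10.5, |2|->3.5, |3|->5, |1|->1.5, |5|->8.5
Step 3: Attach original signs; sum ranks with positive sign and with negative sign.
W+ = 10.5 + 8.5 + 10.5 = 29.5
W- = 3.5 + 6.5 + 6.5 + 1.5 + 3.5 + 5 + 1.5 + 8.5 = 36.5
(Check: W+ + W- = 66 should equal n(n+1)/2 = 66.)
Step 4: Test statistic W = min(W+, W-) = 29.5.
Step 5: Ties in |d|, so use the tie-corrected normal approximation.
        E[W] = n(n+1)/4 = 11*12/4 = 33.
        Tie groups: |d|=1 (t=2), |d|=2 (t=2), |d|=4 (t=2), |d|=5 (t=2), |d|=6 (t=2); sum(t^3 - t) = 30.
        Var[W] = n(n+1)(2n+1)/24 - sum(t^3-t)/48 = 3036/24 - 30/48 = 125.875.
        z = (W - E[W]) / sqrt(Var[W]) = (29.5 - 33) / 11.2194 = -0.3120.
        Two-sided p = 2*Phi(z) = 0.755071.
Step 6: alpha = 0.1. fail to reject H0.

W+ = 29.5, W- = 36.5, W = min = 29.5, p = 0.755071, fail to reject H0.


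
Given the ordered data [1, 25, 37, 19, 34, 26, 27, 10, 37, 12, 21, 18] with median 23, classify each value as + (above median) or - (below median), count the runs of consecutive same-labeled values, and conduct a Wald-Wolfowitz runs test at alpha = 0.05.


Step 1: Compute median = 23; label A = above, B = below.
Labels in order: BAABAAABABBB  (n_A = 6, n_B = 6)
Step 2: Count runs R = 7.
Step 3: Under H0 (random ordering), E[R] = 2*n_A*n_B/(n_A+n_B) + 1 = 2*6*6/12 + 1 = 7.0000.
        Var[R] = 2*n_A*n_B*(2*n_A*n_B - n_A - n_B) / ((n_A+n_B)^2 * (n_A+n_B-1)) = 4320/1584 = 2.7273.
        SD[R] = 1.6514.
Step 4: R = E[R], so z = 0 with no continuity correction.
Step 5: Two-sided p-value via normal approximation = 2*(1 - Phi(|z|)) = 1.000000.
Step 6: alpha = 0.05. fail to reject H0.

R = 7, z = 0.0000, p = 1.000000, fail to reject H0.


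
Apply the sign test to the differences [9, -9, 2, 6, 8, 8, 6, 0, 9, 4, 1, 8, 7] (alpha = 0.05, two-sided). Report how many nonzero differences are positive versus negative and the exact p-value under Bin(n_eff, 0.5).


Step 1: Discard zero differences. Original n = 13; n_eff = number of nonzero differences = 12.
Nonzero differences (with sign): +9, -9, +2, +6, +8, +8, +6, +9, +4, +1, +8, +7
Step 2: Count signs: positive = 11, negative = 1.
Step 3: Under H0: P(positive) = 0.5, so the number of positives S ~ Bin(12, 0.5).
Step 4: Two-sided exact p-value = sum of Bin(12,0.5) probabilities at or below the observed probability = 0.006348.
Step 5: alpha = 0.05. reject H0.

n_eff = 12, pos = 11, neg = 1, p = 0.006348, reject H0.


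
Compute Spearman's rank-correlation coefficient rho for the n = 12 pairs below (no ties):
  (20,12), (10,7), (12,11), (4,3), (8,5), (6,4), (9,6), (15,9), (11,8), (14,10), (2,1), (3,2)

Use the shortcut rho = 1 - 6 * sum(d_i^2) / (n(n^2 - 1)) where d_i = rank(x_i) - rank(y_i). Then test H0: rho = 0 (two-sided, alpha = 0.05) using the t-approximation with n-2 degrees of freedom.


Step 1: Rank x and y separately (midranks; no ties here).
rank(x): 20->12, 10->7, 12->9, 4->3, 8->5, 6->4, 9->6, 15->11, 11->8, 14->10, 2->1, 3->2
rank(y): 12->12, 7->7, 11->11, 3->3, 5->5, 4->4, 6->6, 9->9, 8->8, 10->10, 1->1, 2->2
Step 2: d_i = R_x(i) - R_y(i); compute d_i^2.
  (12-12)^2=0, (7-7)^2=0, (9-11)^2=4, (3-3)^2=0, (5-5)^2=0, (4-4)^2=0, (6-6)^2=0, (11-9)^2=4, (8-8)^2=0, (10-10)^2=0, (1-1)^2=0, (2-2)^2=0
sum(d^2) = 8.
Step 3: rho = 1 - 6*8 / (12*(12^2 - 1)) = 1 - 48/1716 = 0.972028.
Step 4: Under H0, t = rho * sqrt((n-2)/(1-rho^2)) = 13.0876 ~ t(10).
Step 5: Two-sided p-value from the t-distribution with 10 df = 0.000000.
Step 6: alpha = 0.05. reject H0.

rho = 0.9720, p = 0.000000, reject H0 at alpha = 0.05.


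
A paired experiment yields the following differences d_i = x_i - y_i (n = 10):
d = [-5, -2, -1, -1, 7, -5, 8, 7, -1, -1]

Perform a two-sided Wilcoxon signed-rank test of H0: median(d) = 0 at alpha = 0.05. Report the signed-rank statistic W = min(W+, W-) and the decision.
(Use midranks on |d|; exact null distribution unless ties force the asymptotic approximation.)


Step 1: Drop any zero differences (none here) and take |d_i|.
|d| = [5, 2, 1, 1, 7, 5, 8, 7, 1, 1]
Step 2: Midrank |d_i| (ties get averaged ranks).
ranks: |5|->6.5, |2|->5, |1|->2.5, |1|->2.5, |7|->8.5, |5|->6.5, |8|->10, |7|->8.5, |1|->2.5, |1|->2.5
Step 3: Attach original signs; sum ranks with positive sign and with negative sign.
W+ = 8.5 + 10 + 8.5 = 27
W- = 6.5 + 5 + 2.5 + 2.5 + 6.5 + 2.5 + 2.5 = 28
(Check: W+ + W- = 55 should equal n(n+1)/2 = 55.)
Step 4: Test statistic W = min(W+, W-) = 27.
Step 5: Ties in |d|, so use the tie-corrected normal approximation.
        E[W] = n(n+1)/4 = 10*11/4 = 27.5.
        Tie groups: |d|=1 (t=4), |d|=5 (t=2), |d|=7 (t=2); sum(t^3 - t) = 72.
        Var[W] = n(n+1)(2n+1)/24 - sum(t^3-t)/48 = 2310/24 - 72/48 = 94.75.
        z = (W - E[W]) / sqrt(Var[W]) = (27 - 27.5) / 9.7340 = -0.0514.
        Two-sided p = 2*Phi(z) = 0.959033.
Step 6: alpha = 0.05. fail to reject H0.

W+ = 27, W- = 28, W = min = 27, p = 0.959033, fail to reject H0.


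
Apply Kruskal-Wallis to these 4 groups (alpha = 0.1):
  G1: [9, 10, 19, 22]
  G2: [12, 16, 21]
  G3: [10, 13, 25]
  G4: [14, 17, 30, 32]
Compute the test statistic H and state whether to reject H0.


Step 1: Combine all N = 14 observations and assign midranks.
sorted (value, group, rank): (9,G1,1), (10,G1,2.5), (10,G3,2.5), (12,G2,4), (13,G3,5), (14,G4,6), (16,G2,7), (17,G4,8), (19,G1,9), (21,G2,10), (22,G1,11), (25,G3,12), (30,G4,13), (32,G4,14)
Step 2: Sum ranks within each group.
R_1 = 23.5 (n_1 = 4)
R_2 = 21 (n_2 = 3)
R_3 = 19.5 (n_3 = 3)
R_4 = 41 (n_4 = 4)
Step 3: H = 12/(N(N+1)) * sum(R_i^2/n_i) - 3(N+1)
     = 12/(14*15) * (23.5^2/4 + 21^2/3 + 19.5^2/3 + 41^2/4) - 3*15
     = 0.057143 * 832.062 - 45
     = 2.546429.
Step 4: Ties present; correction factor C = 1 - 6/(14^3 - 14) = 0.997802. Corrected H = 2.546429 / 0.997802 = 2.552037.
Step 5: Under H0, H ~ chi^2(3); p-value = 0.465960.
Step 6: alpha = 0.1. fail to reject H0.

H = 2.5520, df = 3, p = 0.465960, fail to reject H0.


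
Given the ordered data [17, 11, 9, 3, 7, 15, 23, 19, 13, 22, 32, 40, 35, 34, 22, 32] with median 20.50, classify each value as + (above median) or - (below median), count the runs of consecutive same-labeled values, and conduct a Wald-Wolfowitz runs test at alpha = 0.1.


Step 1: Compute median = 20.50; label A = above, B = below.
Labels in order: BBBBBBABBAAAAAAA  (n_A = 8, n_B = 8)
Step 2: Count runs R = 4.
Step 3: Under H0 (random ordering), E[R] = 2*n_A*n_B/(n_A+n_B) + 1 = 2*8*8/16 + 1 = 9.0000.
        Var[R] = 2*n_A*n_B*(2*n_A*n_B - n_A - n_B) / ((n_A+n_B)^2 * (n_A+n_B-1)) = 14336/3840 = 3.7333.
        SD[R] = 1.9322.
Step 4: Continuity-corrected z = (R + 0.5 - E[R]) / SD[R] = (4 + 0.5 - 9.0000) / 1.9322 = -2.3290.
Step 5: Two-sided p-value via normal approximation = 2*(1 - Phi(|z|)) = 0.019861.
Step 6: alpha = 0.1. reject H0.

R = 4, z = -2.3290, p = 0.019861, reject H0.


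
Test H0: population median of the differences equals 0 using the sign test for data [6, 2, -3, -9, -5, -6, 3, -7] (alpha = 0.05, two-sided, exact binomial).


Step 1: Discard zero differences. Original n = 8; n_eff = number of nonzero differences = 8.
Nonzero differences (with sign): +6, +2, -3, -9, -5, -6, +3, -7
Step 2: Count signs: positive = 3, negative = 5.
Step 3: Under H0: P(positive) = 0.5, so the number of positives S ~ Bin(8, 0.5).
Step 4: Two-sided exact p-value = sum of Bin(8,0.5) probabilities at or below the observed probability = 0.726562.
Step 5: alpha = 0.05. fail to reject H0.

n_eff = 8, pos = 3, neg = 5, p = 0.726562, fail to reject H0.


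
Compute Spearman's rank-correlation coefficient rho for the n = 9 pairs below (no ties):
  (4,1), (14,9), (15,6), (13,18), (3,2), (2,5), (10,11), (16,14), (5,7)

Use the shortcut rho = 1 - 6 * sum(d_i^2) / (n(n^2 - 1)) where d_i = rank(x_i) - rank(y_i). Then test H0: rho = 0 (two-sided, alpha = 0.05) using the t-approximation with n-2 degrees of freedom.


Step 1: Rank x and y separately (midranks; no ties here).
rank(x): 4->3, 14->7, 15->8, 13->6, 3->2, 2->1, 10->5, 16->9, 5->4
rank(y): 1->1, 9->6, 6->4, 18->9, 2->2, 5->3, 11->7, 14->8, 7->5
Step 2: d_i = R_x(i) - R_y(i); compute d_i^2.
  (3-1)^2=4, (7-6)^2=1, (8-4)^2=16, (6-9)^2=9, (2-2)^2=0, (1-3)^2=4, (5-7)^2=4, (9-8)^2=1, (4-5)^2=1
sum(d^2) = 40.
Step 3: rho = 1 - 6*40 / (9*(9^2 - 1)) = 1 - 240/720 = 0.666667.
Step 4: Under H0, t = rho * sqrt((n-2)/(1-rho^2)) = 2.3664 ~ t(7).
Step 5: Two-sided p-value from the t-distribution with 7 df = 0.049867.
Step 6: alpha = 0.05. reject H0.

rho = 0.6667, p = 0.049867, reject H0 at alpha = 0.05.


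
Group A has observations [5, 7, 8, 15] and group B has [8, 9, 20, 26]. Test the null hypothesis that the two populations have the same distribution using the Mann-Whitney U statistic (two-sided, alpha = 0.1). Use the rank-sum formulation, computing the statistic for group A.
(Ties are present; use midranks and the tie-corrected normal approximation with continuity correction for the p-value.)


Step 1: Combine and sort all 8 observations; assign midranks.
sorted (value, group): (5,X), (7,X), (8,X), (8,Y), (9,Y), (15,X), (20,Y), (26,Y)
ranks: 5->1, 7->2, 8->3.5, 8->3.5, 9->5, 15->6, 20->7, 26->8
Step 2: Rank sum for X: R1 = 1 + 2 + 3.5 + 6 = 12.5.
Step 3: U_X = R1 - n1(n1+1)/2 = 12.5 - 4*5/2 = 12.5 - 10 = 2.5.
       U_Y = n1*n2 - U_X = 16 - 2.5 = 13.5.
Step 4: Ties are present, so use the tie-corrected normal approximation (with continuity correction) for the p-value.
Step 5: p-value = 0.146489; compare to alpha = 0.1. fail to reject H0.

U_X = 2.5, p = 0.146489, fail to reject H0 at alpha = 0.1.


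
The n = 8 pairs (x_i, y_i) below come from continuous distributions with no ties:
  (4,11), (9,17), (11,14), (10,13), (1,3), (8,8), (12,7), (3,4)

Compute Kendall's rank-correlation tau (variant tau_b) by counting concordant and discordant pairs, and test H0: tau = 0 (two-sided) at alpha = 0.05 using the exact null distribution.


Step 1: Enumerate the 28 unordered pairs (i,j) with i<j and classify each by sign(x_j-x_i) * sign(y_j-y_i).
  (1,2):dx=+5,dy=+6->C; (1,3):dx=+7,dy=+3->C; (1,4):dx=+6,dy=+2->C; (1,5):dx=-3,dy=-8->C
  (1,6):dx=+4,dy=-3->D; (1,7):dx=+8,dy=-4->D; (1,8):dx=-1,dy=-7->C; (2,3):dx=+2,dy=-3->D
  (2,4):dx=+1,dy=-4->D; (2,5):dx=-8,dy=-14->C; (2,6):dx=-1,dy=-9->C; (2,7):dx=+3,dy=-10->D
  (2,8):dx=-6,dy=-13->C; (3,4):dx=-1,dy=-1->C; (3,5):dx=-10,dy=-11->C; (3,6):dx=-3,dy=-6->C
  (3,7):dx=+1,dy=-7->D; (3,8):dx=-8,dy=-10->C; (4,5):dx=-9,dy=-10->C; (4,6):dx=-2,dy=-5->C
  (4,7):dx=+2,dy=-6->D; (4,8):dx=-7,dy=-9->C; (5,6):dx=+7,dy=+5->C; (5,7):dx=+11,dy=+4->C
  (5,8):dx=+2,dy=+1->C; (6,7):dx=+4,dy=-1->D; (6,8):dx=-5,dy=-4->C; (7,8):dx=-9,dy=-3->C
Step 2: C = 20, D = 8, total pairs = 28.
Step 3: tau = (C - D)/(n(n-1)/2) = (20 - 8)/28 = 0.428571.
Step 4: Exact two-sided p-value (enumerate n! = 40320 permutations of y under H0): p = 0.178869.
Step 5: alpha = 0.05. fail to reject H0.

tau_b = 0.4286 (C=20, D=8), p = 0.178869, fail to reject H0.


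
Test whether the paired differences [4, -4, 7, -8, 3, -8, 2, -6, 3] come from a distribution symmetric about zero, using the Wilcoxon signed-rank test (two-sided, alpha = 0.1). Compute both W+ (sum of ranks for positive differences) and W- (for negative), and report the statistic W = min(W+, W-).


Step 1: Drop any zero differences (none here) and take |d_i|.
|d| = [4, 4, 7, 8, 3, 8, 2, 6, 3]
Step 2: Midrank |d_i| (ties get averaged ranks).
ranks: |4|->4.5, |4|->4.5, |7|->7, |8|->8.5, |3|->2.5, |8|->8.5, |2|->1, |6|->6, |3|->2.5
Step 3: Attach original signs; sum ranks with positive sign and with negative sign.
W+ = 4.5 + 7 + 2.5 + 1 + 2.5 = 17.5
W- = 4.5 + 8.5 + 8.5 + 6 = 27.5
(Check: W+ + W- = 45 should equal n(n+1)/2 = 45.)
Step 4: Test statistic W = min(W+, W-) = 17.5.
Step 5: Ties in |d|, so use the tie-corrected normal approximation.
        E[W] = n(n+1)/4 = 9*10/4 = 22.5.
        Tie groups: |d|=3 (t=2), |d|=4 (t=2), |d|=8 (t=2); sum(t^3 - t) = 18.
        Var[W] = n(n+1)(2n+1)/24 - sum(t^3-t)/48 = 1710/24 - 18/48 = 70.875.
        z = (W - E[W]) / sqrt(Var[W]) = (17.5 - 22.5) / 8.4187 = -0.5939.
        Two-sided p = 2*Phi(z) = 0.552570.
Step 6: alpha = 0.1. fail to reject H0.

W+ = 17.5, W- = 27.5, W = min = 17.5, p = 0.552570, fail to reject H0.


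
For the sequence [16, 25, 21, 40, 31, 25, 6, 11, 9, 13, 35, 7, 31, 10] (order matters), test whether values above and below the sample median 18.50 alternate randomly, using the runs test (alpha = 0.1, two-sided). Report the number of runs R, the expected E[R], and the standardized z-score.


Step 1: Compute median = 18.50; label A = above, B = below.
Labels in order: BAAAAABBBBABAB  (n_A = 7, n_B = 7)
Step 2: Count runs R = 7.
Step 3: Under H0 (random ordering), E[R] = 2*n_A*n_B/(n_A+n_B) + 1 = 2*7*7/14 + 1 = 8.0000.
        Var[R] = 2*n_A*n_B*(2*n_A*n_B - n_A - n_B) / ((n_A+n_B)^2 * (n_A+n_B-1)) = 8232/2548 = 3.2308.
        SD[R] = 1.7974.
Step 4: Continuity-corrected z = (R + 0.5 - E[R]) / SD[R] = (7 + 0.5 - 8.0000) / 1.7974 = -0.2782.
Step 5: Two-sided p-value via normal approximation = 2*(1 - Phi(|z|)) = 0.780879.
Step 6: alpha = 0.1. fail to reject H0.

R = 7, z = -0.2782, p = 0.780879, fail to reject H0.


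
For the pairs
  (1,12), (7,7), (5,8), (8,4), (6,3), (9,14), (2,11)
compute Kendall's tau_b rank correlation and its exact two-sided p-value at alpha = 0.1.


Step 1: Enumerate the 21 unordered pairs (i,j) with i<j and classify each by sign(x_j-x_i) * sign(y_j-y_i).
  (1,2):dx=+6,dy=-5->D; (1,3):dx=+4,dy=-4->D; (1,4):dx=+7,dy=-8->D; (1,5):dx=+5,dy=-9->D
  (1,6):dx=+8,dy=+2->C; (1,7):dx=+1,dy=-1->D; (2,3):dx=-2,dy=+1->D; (2,4):dx=+1,dy=-3->D
  (2,5):dx=-1,dy=-4->C; (2,6):dx=+2,dy=+7->C; (2,7):dx=-5,dy=+4->D; (3,4):dx=+3,dy=-4->D
  (3,5):dx=+1,dy=-5->D; (3,6):dx=+4,dy=+6->C; (3,7):dx=-3,dy=+3->D; (4,5):dx=-2,dy=-1->C
  (4,6):dx=+1,dy=+10->C; (4,7):dx=-6,dy=+7->D; (5,6):dx=+3,dy=+11->C; (5,7):dx=-4,dy=+8->D
  (6,7):dx=-7,dy=-3->C
Step 2: C = 8, D = 13, total pairs = 21.
Step 3: tau = (C - D)/(n(n-1)/2) = (8 - 13)/21 = -0.238095.
Step 4: Exact two-sided p-value (enumerate n! = 5040 permutations of y under H0): p = 0.561905.
Step 5: alpha = 0.1. fail to reject H0.

tau_b = -0.2381 (C=8, D=13), p = 0.561905, fail to reject H0.


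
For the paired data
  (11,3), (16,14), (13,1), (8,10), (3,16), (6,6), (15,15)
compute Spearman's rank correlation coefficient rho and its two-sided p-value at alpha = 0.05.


Step 1: Rank x and y separately (midranks; no ties here).
rank(x): 11->4, 16->7, 13->5, 8->3, 3->1, 6->2, 15->6
rank(y): 3->2, 14->5, 1->1, 10->4, 16->7, 6->3, 15->6
Step 2: d_i = R_x(i) - R_y(i); compute d_i^2.
  (4-2)^2=4, (7-5)^2=4, (5-1)^2=16, (3-4)^2=1, (1-7)^2=36, (2-3)^2=1, (6-6)^2=0
sum(d^2) = 62.
Step 3: rho = 1 - 6*62 / (7*(7^2 - 1)) = 1 - 372/336 = -0.107143.
Step 4: Under H0, t = rho * sqrt((n-2)/(1-rho^2)) = -0.2410 ~ t(5).
Step 5: Two-sided p-value from the t-distribution with 5 df = 0.819151.
Step 6: alpha = 0.05. fail to reject H0.

rho = -0.1071, p = 0.819151, fail to reject H0 at alpha = 0.05.


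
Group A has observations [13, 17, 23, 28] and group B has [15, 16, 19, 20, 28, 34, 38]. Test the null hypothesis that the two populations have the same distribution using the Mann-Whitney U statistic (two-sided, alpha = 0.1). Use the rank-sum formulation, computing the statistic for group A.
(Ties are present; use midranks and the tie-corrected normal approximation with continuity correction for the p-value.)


Step 1: Combine and sort all 11 observations; assign midranks.
sorted (value, group): (13,X), (15,Y), (16,Y), (17,X), (19,Y), (20,Y), (23,X), (28,X), (28,Y), (34,Y), (38,Y)
ranks: 13->1, 15->2, 16->3, 17->4, 19->5, 20->6, 23->7, 28->8.5, 28->8.5, 34->10, 38->11
Step 2: Rank sum for X: R1 = 1 + 4 + 7 + 8.5 = 20.5.
Step 3: U_X = R1 - n1(n1+1)/2 = 20.5 - 4*5/2 = 20.5 - 10 = 10.5.
       U_Y = n1*n2 - U_X = 28 - 10.5 = 17.5.
Step 4: Ties are present, so use the tie-corrected normal approximation (with continuity correction) for the p-value.
Step 5: p-value = 0.569872; compare to alpha = 0.1. fail to reject H0.

U_X = 10.5, p = 0.569872, fail to reject H0 at alpha = 0.1.


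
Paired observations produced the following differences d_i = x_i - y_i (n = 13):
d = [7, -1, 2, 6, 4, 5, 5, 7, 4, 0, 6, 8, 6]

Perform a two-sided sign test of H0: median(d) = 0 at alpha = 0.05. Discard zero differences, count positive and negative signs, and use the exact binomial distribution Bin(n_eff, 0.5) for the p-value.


Step 1: Discard zero differences. Original n = 13; n_eff = number of nonzero differences = 12.
Nonzero differences (with sign): +7, -1, +2, +6, +4, +5, +5, +7, +4, +6, +8, +6
Step 2: Count signs: positive = 11, negative = 1.
Step 3: Under H0: P(positive) = 0.5, so the number of positives S ~ Bin(12, 0.5).
Step 4: Two-sided exact p-value = sum of Bin(12,0.5) probabilities at or below the observed probability = 0.006348.
Step 5: alpha = 0.05. reject H0.

n_eff = 12, pos = 11, neg = 1, p = 0.006348, reject H0.


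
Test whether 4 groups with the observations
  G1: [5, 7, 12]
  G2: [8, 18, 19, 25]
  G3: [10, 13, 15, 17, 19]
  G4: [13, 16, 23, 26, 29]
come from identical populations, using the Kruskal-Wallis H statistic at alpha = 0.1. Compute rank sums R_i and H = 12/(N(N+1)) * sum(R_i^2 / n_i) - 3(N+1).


Step 1: Combine all N = 17 observations and assign midranks.
sorted (value, group, rank): (5,G1,1), (7,G1,2), (8,G2,3), (10,G3,4), (12,G1,5), (13,G3,6.5), (13,G4,6.5), (15,G3,8), (16,G4,9), (17,G3,10), (18,G2,11), (19,G2,12.5), (19,G3,12.5), (23,G4,14), (25,G2,15), (26,G4,16), (29,G4,17)
Step 2: Sum ranks within each group.
R_1 = 8 (n_1 = 3)
R_2 = 41.5 (n_2 = 4)
R_3 = 41 (n_3 = 5)
R_4 = 62.5 (n_4 = 5)
Step 3: H = 12/(N(N+1)) * sum(R_i^2/n_i) - 3(N+1)
     = 12/(17*18) * (8^2/3 + 41.5^2/4 + 41^2/5 + 62.5^2/5) - 3*18
     = 0.039216 * 1569.35 - 54
     = 7.542974.
Step 4: Ties present; correction factor C = 1 - 12/(17^3 - 17) = 0.997549. Corrected H = 7.542974 / 0.997549 = 7.561507.
Step 5: Under H0, H ~ chi^2(3); p-value = 0.055999.
Step 6: alpha = 0.1. reject H0.

H = 7.5615, df = 3, p = 0.055999, reject H0.


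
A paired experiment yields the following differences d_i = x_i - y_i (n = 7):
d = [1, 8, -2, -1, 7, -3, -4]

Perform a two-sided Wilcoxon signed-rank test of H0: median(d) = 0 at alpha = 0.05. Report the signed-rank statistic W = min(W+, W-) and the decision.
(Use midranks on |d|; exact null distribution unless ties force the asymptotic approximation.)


Step 1: Drop any zero differences (none here) and take |d_i|.
|d| = [1, 8, 2, 1, 7, 3, 4]
Step 2: Midrank |d_i| (ties get averaged ranks).
ranks: |1|->1.5, |8|->7, |2|->3, |1|->1.5, |7|->6, |3|->4, |4|->5
Step 3: Attach original signs; sum ranks with positive sign and with negative sign.
W+ = 1.5 + 7 + 6 = 14.5
W- = 3 + 1.5 + 4 + 5 = 13.5
(Check: W+ + W- = 28 should equal n(n+1)/2 = 28.)
Step 4: Test statistic W = min(W+, W-) = 13.5.
Step 5: Ties in |d|, so use the tie-corrected normal approximation.
        E[W] = n(n+1)/4 = 7*8/4 = 14.
        Tie groups: |d|=1 (t=2); sum(t^3 - t) = 6.
        Var[W] = n(n+1)(2n+1)/24 - sum(t^3-t)/48 = 840/24 - 6/48 = 34.875.
        z = (W - E[W]) / sqrt(Var[W]) = (13.5 - 14) / 5.9055 = -0.0847.
        Two-sided p = 2*Phi(z) = 0.932526.
Step 6: alpha = 0.05. fail to reject H0.

W+ = 14.5, W- = 13.5, W = min = 13.5, p = 0.932526, fail to reject H0.


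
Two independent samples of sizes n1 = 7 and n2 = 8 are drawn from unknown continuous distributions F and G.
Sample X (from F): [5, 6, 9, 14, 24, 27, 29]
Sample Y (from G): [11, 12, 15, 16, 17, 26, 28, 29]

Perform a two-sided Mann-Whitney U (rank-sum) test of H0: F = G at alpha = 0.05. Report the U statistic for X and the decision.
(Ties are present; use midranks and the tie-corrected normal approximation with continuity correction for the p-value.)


Step 1: Combine and sort all 15 observations; assign midranks.
sorted (value, group): (5,X), (6,X), (9,X), (11,Y), (12,Y), (14,X), (15,Y), (16,Y), (17,Y), (24,X), (26,Y), (27,X), (28,Y), (29,X), (29,Y)
ranks: 5->1, 6->2, 9->3, 11->4, 12->5, 14->6, 15->7, 16->8, 17->9, 24->10, 26->11, 27->12, 28->13, 29->14.5, 29->14.5
Step 2: Rank sum for X: R1 = 1 + 2 + 3 + 6 + 10 + 12 + 14.5 = 48.5.
Step 3: U_X = R1 - n1(n1+1)/2 = 48.5 - 7*8/2 = 48.5 - 28 = 20.5.
       U_Y = n1*n2 - U_X = 56 - 20.5 = 35.5.
Step 4: Ties are present, so use the tie-corrected normal approximation (with continuity correction) for the p-value.
Step 5: p-value = 0.417471; compare to alpha = 0.05. fail to reject H0.

U_X = 20.5, p = 0.417471, fail to reject H0 at alpha = 0.05.


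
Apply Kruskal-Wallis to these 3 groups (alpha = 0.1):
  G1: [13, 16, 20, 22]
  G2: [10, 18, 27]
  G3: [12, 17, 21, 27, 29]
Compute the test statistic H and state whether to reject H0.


Step 1: Combine all N = 12 observations and assign midranks.
sorted (value, group, rank): (10,G2,1), (12,G3,2), (13,G1,3), (16,G1,4), (17,G3,5), (18,G2,6), (20,G1,7), (21,G3,8), (22,G1,9), (27,G2,10.5), (27,G3,10.5), (29,G3,12)
Step 2: Sum ranks within each group.
R_1 = 23 (n_1 = 4)
R_2 = 17.5 (n_2 = 3)
R_3 = 37.5 (n_3 = 5)
Step 3: H = 12/(N(N+1)) * sum(R_i^2/n_i) - 3(N+1)
     = 12/(12*13) * (23^2/4 + 17.5^2/3 + 37.5^2/5) - 3*13
     = 0.076923 * 515.583 - 39
     = 0.660256.
Step 4: Ties present; correction factor C = 1 - 6/(12^3 - 12) = 0.996503. Corrected H = 0.660256 / 0.996503 = 0.662573.
Step 5: Under H0, H ~ chi^2(2); p-value = 0.717999.
Step 6: alpha = 0.1. fail to reject H0.

H = 0.6626, df = 2, p = 0.717999, fail to reject H0.


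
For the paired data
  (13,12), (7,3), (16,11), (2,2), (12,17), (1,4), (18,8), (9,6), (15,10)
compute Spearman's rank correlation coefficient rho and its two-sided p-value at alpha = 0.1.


Step 1: Rank x and y separately (midranks; no ties here).
rank(x): 13->6, 7->3, 16->8, 2->2, 12->5, 1->1, 18->9, 9->4, 15->7
rank(y): 12->8, 3->2, 11->7, 2->1, 17->9, 4->3, 8->5, 6->4, 10->6
Step 2: d_i = R_x(i) - R_y(i); compute d_i^2.
  (6-8)^2=4, (3-2)^2=1, (8-7)^2=1, (2-1)^2=1, (5-9)^2=16, (1-3)^2=4, (9-5)^2=16, (4-4)^2=0, (7-6)^2=1
sum(d^2) = 44.
Step 3: rho = 1 - 6*44 / (9*(9^2 - 1)) = 1 - 264/720 = 0.633333.
Step 4: Under H0, t = rho * sqrt((n-2)/(1-rho^2)) = 2.1653 ~ t(7).
Step 5: Two-sided p-value from the t-distribution with 7 df = 0.067086.
Step 6: alpha = 0.1. reject H0.

rho = 0.6333, p = 0.067086, reject H0 at alpha = 0.1.


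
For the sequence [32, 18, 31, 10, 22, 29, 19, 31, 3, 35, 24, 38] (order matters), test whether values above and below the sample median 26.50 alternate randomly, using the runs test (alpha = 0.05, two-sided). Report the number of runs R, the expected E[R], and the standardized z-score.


Step 1: Compute median = 26.50; label A = above, B = below.
Labels in order: ABABBABABABA  (n_A = 6, n_B = 6)
Step 2: Count runs R = 11.
Step 3: Under H0 (random ordering), E[R] = 2*n_A*n_B/(n_A+n_B) + 1 = 2*6*6/12 + 1 = 7.0000.
        Var[R] = 2*n_A*n_B*(2*n_A*n_B - n_A - n_B) / ((n_A+n_B)^2 * (n_A+n_B-1)) = 4320/1584 = 2.7273.
        SD[R] = 1.6514.
Step 4: Continuity-corrected z = (R - 0.5 - E[R]) / SD[R] = (11 - 0.5 - 7.0000) / 1.6514 = 2.1194.
Step 5: Two-sided p-value via normal approximation = 2*(1 - Phi(|z|)) = 0.034060.
Step 6: alpha = 0.05. reject H0.

R = 11, z = 2.1194, p = 0.034060, reject H0.


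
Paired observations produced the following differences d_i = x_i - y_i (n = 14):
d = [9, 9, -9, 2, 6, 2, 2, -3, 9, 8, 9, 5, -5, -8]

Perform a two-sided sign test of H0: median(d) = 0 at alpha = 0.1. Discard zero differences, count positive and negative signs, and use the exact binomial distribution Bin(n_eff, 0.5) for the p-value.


Step 1: Discard zero differences. Original n = 14; n_eff = number of nonzero differences = 14.
Nonzero differences (with sign): +9, +9, -9, +2, +6, +2, +2, -3, +9, +8, +9, +5, -5, -8
Step 2: Count signs: positive = 10, negative = 4.
Step 3: Under H0: P(positive) = 0.5, so the number of positives S ~ Bin(14, 0.5).
Step 4: Two-sided exact p-value = sum of Bin(14,0.5) probabilities at or below the observed probability = 0.179565.
Step 5: alpha = 0.1. fail to reject H0.

n_eff = 14, pos = 10, neg = 4, p = 0.179565, fail to reject H0.


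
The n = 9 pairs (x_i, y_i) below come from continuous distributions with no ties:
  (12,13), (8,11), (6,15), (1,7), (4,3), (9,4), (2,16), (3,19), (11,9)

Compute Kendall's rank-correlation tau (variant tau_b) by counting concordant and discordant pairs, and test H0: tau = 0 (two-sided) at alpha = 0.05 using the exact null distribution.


Step 1: Enumerate the 36 unordered pairs (i,j) with i<j and classify each by sign(x_j-x_i) * sign(y_j-y_i).
  (1,2):dx=-4,dy=-2->C; (1,3):dx=-6,dy=+2->D; (1,4):dx=-11,dy=-6->C; (1,5):dx=-8,dy=-10->C
  (1,6):dx=-3,dy=-9->C; (1,7):dx=-10,dy=+3->D; (1,8):dx=-9,dy=+6->D; (1,9):dx=-1,dy=-4->C
  (2,3):dx=-2,dy=+4->D; (2,4):dx=-7,dy=-4->C; (2,5):dx=-4,dy=-8->C; (2,6):dx=+1,dy=-7->D
  (2,7):dx=-6,dy=+5->D; (2,8):dx=-5,dy=+8->D; (2,9):dx=+3,dy=-2->D; (3,4):dx=-5,dy=-8->C
  (3,5):dx=-2,dy=-12->C; (3,6):dx=+3,dy=-11->D; (3,7):dx=-4,dy=+1->D; (3,8):dx=-3,dy=+4->D
  (3,9):dx=+5,dy=-6->D; (4,5):dx=+3,dy=-4->D; (4,6):dx=+8,dy=-3->D; (4,7):dx=+1,dy=+9->C
  (4,8):dx=+2,dy=+12->C; (4,9):dx=+10,dy=+2->C; (5,6):dx=+5,dy=+1->C; (5,7):dx=-2,dy=+13->D
  (5,8):dx=-1,dy=+16->D; (5,9):dx=+7,dy=+6->C; (6,7):dx=-7,dy=+12->D; (6,8):dx=-6,dy=+15->D
  (6,9):dx=+2,dy=+5->C; (7,8):dx=+1,dy=+3->C; (7,9):dx=+9,dy=-7->D; (8,9):dx=+8,dy=-10->D
Step 2: C = 16, D = 20, total pairs = 36.
Step 3: tau = (C - D)/(n(n-1)/2) = (16 - 20)/36 = -0.111111.
Step 4: Exact two-sided p-value (enumerate n! = 362880 permutations of y under H0): p = 0.761414.
Step 5: alpha = 0.05. fail to reject H0.

tau_b = -0.1111 (C=16, D=20), p = 0.761414, fail to reject H0.


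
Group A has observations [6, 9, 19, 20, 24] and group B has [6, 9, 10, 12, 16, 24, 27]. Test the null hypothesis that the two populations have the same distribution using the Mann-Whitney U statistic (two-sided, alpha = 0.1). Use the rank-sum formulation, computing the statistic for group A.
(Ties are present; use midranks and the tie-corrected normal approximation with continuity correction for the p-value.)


Step 1: Combine and sort all 12 observations; assign midranks.
sorted (value, group): (6,X), (6,Y), (9,X), (9,Y), (10,Y), (12,Y), (16,Y), (19,X), (20,X), (24,X), (24,Y), (27,Y)
ranks: 6->1.5, 6->1.5, 9->3.5, 9->3.5, 10->5, 12->6, 16->7, 19->8, 20->9, 24->10.5, 24->10.5, 27->12
Step 2: Rank sum for X: R1 = 1.5 + 3.5 + 8 + 9 + 10.5 = 32.5.
Step 3: U_X = R1 - n1(n1+1)/2 = 32.5 - 5*6/2 = 32.5 - 15 = 17.5.
       U_Y = n1*n2 - U_X = 35 - 17.5 = 17.5.
Step 4: Ties are present, so use the tie-corrected normal approximation (with continuity correction) for the p-value.
Step 5: p-value = 1.000000; compare to alpha = 0.1. fail to reject H0.

U_X = 17.5, p = 1.000000, fail to reject H0 at alpha = 0.1.


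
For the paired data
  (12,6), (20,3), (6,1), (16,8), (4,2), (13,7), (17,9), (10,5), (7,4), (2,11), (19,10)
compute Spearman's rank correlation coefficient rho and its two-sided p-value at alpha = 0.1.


Step 1: Rank x and y separately (midranks; no ties here).
rank(x): 12->6, 20->11, 6->3, 16->8, 4->2, 13->7, 17->9, 10->5, 7->4, 2->1, 19->10
rank(y): 6->6, 3->3, 1->1, 8->8, 2->2, 7->7, 9->9, 5->5, 4->4, 11->11, 10->10
Step 2: d_i = R_x(i) - R_y(i); compute d_i^2.
  (6-6)^2=0, (11-3)^2=64, (3-1)^2=4, (8-8)^2=0, (2-2)^2=0, (7-7)^2=0, (9-9)^2=0, (5-5)^2=0, (4-4)^2=0, (1-11)^2=100, (10-10)^2=0
sum(d^2) = 168.
Step 3: rho = 1 - 6*168 / (11*(11^2 - 1)) = 1 - 1008/1320 = 0.236364.
Step 4: Under H0, t = rho * sqrt((n-2)/(1-rho^2)) = 0.7298 ~ t(9).
Step 5: Two-sided p-value from the t-distribution with 9 df = 0.484091.
Step 6: alpha = 0.1. fail to reject H0.

rho = 0.2364, p = 0.484091, fail to reject H0 at alpha = 0.1.


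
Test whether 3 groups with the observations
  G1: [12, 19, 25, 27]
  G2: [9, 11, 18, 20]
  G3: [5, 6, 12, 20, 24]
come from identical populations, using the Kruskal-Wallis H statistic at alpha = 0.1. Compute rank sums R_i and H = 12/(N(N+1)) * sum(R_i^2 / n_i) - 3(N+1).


Step 1: Combine all N = 13 observations and assign midranks.
sorted (value, group, rank): (5,G3,1), (6,G3,2), (9,G2,3), (11,G2,4), (12,G1,5.5), (12,G3,5.5), (18,G2,7), (19,G1,8), (20,G2,9.5), (20,G3,9.5), (24,G3,11), (25,G1,12), (27,G1,13)
Step 2: Sum ranks within each group.
R_1 = 38.5 (n_1 = 4)
R_2 = 23.5 (n_2 = 4)
R_3 = 29 (n_3 = 5)
Step 3: H = 12/(N(N+1)) * sum(R_i^2/n_i) - 3(N+1)
     = 12/(13*14) * (38.5^2/4 + 23.5^2/4 + 29^2/5) - 3*14
     = 0.065934 * 676.825 - 42
     = 2.625824.
Step 4: Ties present; correction factor C = 1 - 12/(13^3 - 13) = 0.994505. Corrected H = 2.625824 / 0.994505 = 2.640331.
Step 5: Under H0, H ~ chi^2(2); p-value = 0.267091.
Step 6: alpha = 0.1. fail to reject H0.

H = 2.6403, df = 2, p = 0.267091, fail to reject H0.


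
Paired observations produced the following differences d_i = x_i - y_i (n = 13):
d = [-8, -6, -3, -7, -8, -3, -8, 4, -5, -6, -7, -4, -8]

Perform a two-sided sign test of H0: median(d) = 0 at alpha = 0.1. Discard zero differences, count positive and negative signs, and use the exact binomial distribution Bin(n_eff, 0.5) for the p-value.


Step 1: Discard zero differences. Original n = 13; n_eff = number of nonzero differences = 13.
Nonzero differences (with sign): -8, -6, -3, -7, -8, -3, -8, +4, -5, -6, -7, -4, -8
Step 2: Count signs: positive = 1, negative = 12.
Step 3: Under H0: P(positive) = 0.5, so the number of positives S ~ Bin(13, 0.5).
Step 4: Two-sided exact p-value = sum of Bin(13,0.5) probabilities at or below the observed probability = 0.003418.
Step 5: alpha = 0.1. reject H0.

n_eff = 13, pos = 1, neg = 12, p = 0.003418, reject H0.
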